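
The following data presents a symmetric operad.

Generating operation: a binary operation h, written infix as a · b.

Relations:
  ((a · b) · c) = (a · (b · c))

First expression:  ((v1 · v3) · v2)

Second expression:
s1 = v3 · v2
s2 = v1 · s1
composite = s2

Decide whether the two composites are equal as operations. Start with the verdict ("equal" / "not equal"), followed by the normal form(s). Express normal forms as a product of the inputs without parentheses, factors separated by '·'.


equal — both sides give v1 · v3 · v2

The first expression, normalized: v1 · v3 · v2
The second expression, normalized: v1 · v3 · v2
One common form — equal.


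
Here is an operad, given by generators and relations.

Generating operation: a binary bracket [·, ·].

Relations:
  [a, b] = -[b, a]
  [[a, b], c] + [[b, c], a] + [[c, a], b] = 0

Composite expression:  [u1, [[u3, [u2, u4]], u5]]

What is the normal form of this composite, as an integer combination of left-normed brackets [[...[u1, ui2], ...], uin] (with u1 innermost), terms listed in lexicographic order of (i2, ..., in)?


-[[[[u1, u2], u4], u3], u5] + [[[[u1, u3], u2], u4], u5] - [[[[u1, u3], u4], u2], u5] + [[[[u1, u4], u2], u3], u5] + [[[[u1, u5], u2], u4], u3] - [[[[u1, u5], u3], u2], u4] + [[[[u1, u5], u3], u4], u2] - [[[[u1, u5], u4], u2], u3]

Antisymmetry and Jacobi reduce to u1-anchored left-normed brackets.
Composite bracket: [u1, [[u3, [u2, u4]], u5]]
Full expansion: 16 signed words from ab - ba (2^4 = 16).
Coefficients come from the u1-initial words:
  u1u2u4u3u5 appears with sign -1, giving the term -[[[[u1, u2], u4], u3], u5]
  u1u3u2u4u5 appears with sign +1, giving the term +[[[[u1, u3], u2], u4], u5]
  u1u3u4u2u5 appears with sign -1, giving the term -[[[[u1, u3], u4], u2], u5]
  u1u4u2u3u5 appears with sign +1, giving the term +[[[[u1, u4], u2], u3], u5]
  u1u5u2u4u3 appears with sign +1, giving the term +[[[[u1, u5], u2], u4], u3]
  u1u5u3u2u4 appears with sign -1, giving the term -[[[[u1, u5], u3], u2], u4]
  u1u5u3u4u2 appears with sign +1, giving the term +[[[[u1, u5], u3], u4], u2]
  u1u5u4u2u3 appears with sign -1, giving the term -[[[[u1, u5], u4], u2], u3]


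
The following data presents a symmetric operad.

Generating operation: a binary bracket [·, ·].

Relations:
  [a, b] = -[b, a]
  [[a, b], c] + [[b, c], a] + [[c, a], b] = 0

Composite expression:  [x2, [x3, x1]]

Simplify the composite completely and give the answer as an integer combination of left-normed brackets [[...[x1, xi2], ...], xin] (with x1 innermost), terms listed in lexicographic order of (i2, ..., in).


[[x1, x3], x2]

A multilinear Lie element is pinned by x1-initial words (x1 innermost).
Composite bracket: [x2, [x3, x1]]
Applying ab - ba throughout gives 4 signed words (2^2 = 4).
Words beginning with x1 determine it all:
  x1x3x2 appears with sign +1, giving the term +[[x1, x3], x2]


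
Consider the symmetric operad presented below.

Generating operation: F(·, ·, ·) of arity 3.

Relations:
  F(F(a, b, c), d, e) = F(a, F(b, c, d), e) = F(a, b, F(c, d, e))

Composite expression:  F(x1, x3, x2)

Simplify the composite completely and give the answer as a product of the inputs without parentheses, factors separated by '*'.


x1 * x3 * x2

Every regrouping of F is equal, so read the x-inputs in written order.
F(x1, x3, x2) unparenthesizes to x1 * x3 * x2


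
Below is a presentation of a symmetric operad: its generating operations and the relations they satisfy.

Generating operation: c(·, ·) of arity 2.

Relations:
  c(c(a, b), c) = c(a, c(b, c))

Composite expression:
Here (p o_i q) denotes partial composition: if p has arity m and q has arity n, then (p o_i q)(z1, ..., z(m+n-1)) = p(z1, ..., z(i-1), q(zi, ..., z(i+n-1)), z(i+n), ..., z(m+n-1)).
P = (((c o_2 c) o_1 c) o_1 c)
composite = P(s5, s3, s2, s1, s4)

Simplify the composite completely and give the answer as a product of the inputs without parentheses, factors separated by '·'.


s5 · s3 · s2 · s1 · s4

All parenthesizations of c agree; list the s-inputs left to right.
c(s5, s3) unparenthesizes to s5 · s3
c(c(s5, s3), s2) unparenthesizes to s5 · s3 · s2
c(s1, s4) unparenthesizes to s1 · s4
c(c(c(s5, s3), s2), c(s1, s4)) unparenthesizes to s5 · s3 · s2 · s1 · s4


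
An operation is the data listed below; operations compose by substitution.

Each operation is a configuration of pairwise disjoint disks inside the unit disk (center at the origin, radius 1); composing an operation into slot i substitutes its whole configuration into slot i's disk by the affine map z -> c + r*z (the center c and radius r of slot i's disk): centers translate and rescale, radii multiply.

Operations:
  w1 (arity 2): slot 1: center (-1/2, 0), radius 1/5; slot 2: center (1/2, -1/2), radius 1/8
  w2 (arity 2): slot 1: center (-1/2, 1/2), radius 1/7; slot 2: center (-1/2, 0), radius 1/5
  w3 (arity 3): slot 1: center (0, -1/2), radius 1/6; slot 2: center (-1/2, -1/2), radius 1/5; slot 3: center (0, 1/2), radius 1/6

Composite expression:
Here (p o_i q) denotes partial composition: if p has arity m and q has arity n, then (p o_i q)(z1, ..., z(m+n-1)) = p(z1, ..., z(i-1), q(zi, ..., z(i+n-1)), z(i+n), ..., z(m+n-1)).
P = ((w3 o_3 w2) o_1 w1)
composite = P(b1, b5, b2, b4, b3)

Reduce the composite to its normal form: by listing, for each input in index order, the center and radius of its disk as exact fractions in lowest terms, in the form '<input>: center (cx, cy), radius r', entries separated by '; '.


b1: center (-1/12, -1/2), radius 1/30; b2: center (-1/2, -1/2), radius 1/5; b3: center (-1/12, 1/2), radius 1/30; b4: center (-1/12, 7/12), radius 1/42; b5: center (1/12, -7/12), radius 1/48

Below w3, radii multiply path by path; the b-disk centers shift.
b1: after 2 affine steps, its disk has center (-1/12, -1/2), radius 1/30
b5: after 2 affine steps, its disk has center (1/12, -7/12), radius 1/48
b2: after 1 affine step, its disk has center (-1/2, -1/2), radius 1/5
b4: after 2 affine steps, its disk has center (-1/12, 7/12), radius 1/42
b3: after 2 affine steps, its disk has center (-1/12, 1/2), radius 1/30


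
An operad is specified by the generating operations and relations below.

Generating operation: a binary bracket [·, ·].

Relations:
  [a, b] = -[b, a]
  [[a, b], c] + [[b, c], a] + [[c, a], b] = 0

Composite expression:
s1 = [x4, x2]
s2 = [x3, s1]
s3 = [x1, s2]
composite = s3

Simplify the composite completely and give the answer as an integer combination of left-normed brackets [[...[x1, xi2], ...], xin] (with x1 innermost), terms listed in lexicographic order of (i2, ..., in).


Expand each bracket as ab - ba; the x1-initial words give the coefficients.
Composite bracket: [x1, [x3, [x4, x2]]]
Expanding via [a, b] = ab - ba: 8 signed words (2^3 = 8).
Words beginning with x1 determine it all:
  word x1x2x4x3 has sign +1, contributing +[[[x1, x2], x4], x3]
  word x1x3x2x4 has sign -1, contributing -[[[x1, x3], x2], x4]
  word x1x3x4x2 has sign +1, contributing +[[[x1, x3], x4], x2]
  word x1x4x2x3 has sign -1, contributing -[[[x1, x4], x2], x3]

[[[x1, x2], x4], x3] - [[[x1, x3], x2], x4] + [[[x1, x3], x4], x2] - [[[x1, x4], x2], x3]


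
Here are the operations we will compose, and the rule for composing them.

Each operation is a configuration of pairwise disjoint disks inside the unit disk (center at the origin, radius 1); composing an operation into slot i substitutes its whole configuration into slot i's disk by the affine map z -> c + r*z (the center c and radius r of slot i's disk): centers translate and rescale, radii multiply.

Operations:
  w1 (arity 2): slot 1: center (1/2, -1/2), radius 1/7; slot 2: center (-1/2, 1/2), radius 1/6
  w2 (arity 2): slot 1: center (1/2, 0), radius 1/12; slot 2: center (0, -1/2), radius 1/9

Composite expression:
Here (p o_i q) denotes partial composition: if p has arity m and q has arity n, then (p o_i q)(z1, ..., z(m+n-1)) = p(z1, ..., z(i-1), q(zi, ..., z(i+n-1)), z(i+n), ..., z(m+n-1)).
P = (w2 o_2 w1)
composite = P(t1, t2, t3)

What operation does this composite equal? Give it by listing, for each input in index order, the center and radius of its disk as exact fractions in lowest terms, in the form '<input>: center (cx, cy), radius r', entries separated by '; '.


Affine substitution under w2: radii multiply and t-centers shift.
input t1: applying the 1 nested substitution gives center (1/2, 0), radius 1/12
input t2: applying the 2 nested substitutions gives center (1/18, -5/9), radius 1/63
input t3: applying the 2 nested substitutions gives center (-1/18, -4/9), radius 1/54

t1: center (1/2, 0), radius 1/12; t2: center (1/18, -5/9), radius 1/63; t3: center (-1/18, -4/9), radius 1/54


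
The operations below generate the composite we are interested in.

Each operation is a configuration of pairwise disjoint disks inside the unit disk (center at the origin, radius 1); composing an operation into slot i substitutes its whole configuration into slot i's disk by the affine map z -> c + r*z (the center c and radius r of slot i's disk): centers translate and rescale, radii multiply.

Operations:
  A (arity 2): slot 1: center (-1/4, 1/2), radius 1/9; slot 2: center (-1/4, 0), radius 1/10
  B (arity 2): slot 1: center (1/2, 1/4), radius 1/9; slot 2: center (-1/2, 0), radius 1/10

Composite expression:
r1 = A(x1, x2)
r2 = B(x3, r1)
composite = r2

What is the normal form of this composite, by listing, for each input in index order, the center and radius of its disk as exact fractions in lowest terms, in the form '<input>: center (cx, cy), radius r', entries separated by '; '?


x1: center (-21/40, 1/20), radius 1/90; x2: center (-21/40, 0), radius 1/100; x3: center (1/2, 1/4), radius 1/9

Nesting under B composes maps z -> c + r*z down each x-path.
input x3: applying the 1 nested substitution gives center (1/2, 1/4), radius 1/9
input x1: applying the 2 nested substitutions gives center (-21/40, 1/20), radius 1/90
input x2: applying the 2 nested substitutions gives center (-21/40, 0), radius 1/100


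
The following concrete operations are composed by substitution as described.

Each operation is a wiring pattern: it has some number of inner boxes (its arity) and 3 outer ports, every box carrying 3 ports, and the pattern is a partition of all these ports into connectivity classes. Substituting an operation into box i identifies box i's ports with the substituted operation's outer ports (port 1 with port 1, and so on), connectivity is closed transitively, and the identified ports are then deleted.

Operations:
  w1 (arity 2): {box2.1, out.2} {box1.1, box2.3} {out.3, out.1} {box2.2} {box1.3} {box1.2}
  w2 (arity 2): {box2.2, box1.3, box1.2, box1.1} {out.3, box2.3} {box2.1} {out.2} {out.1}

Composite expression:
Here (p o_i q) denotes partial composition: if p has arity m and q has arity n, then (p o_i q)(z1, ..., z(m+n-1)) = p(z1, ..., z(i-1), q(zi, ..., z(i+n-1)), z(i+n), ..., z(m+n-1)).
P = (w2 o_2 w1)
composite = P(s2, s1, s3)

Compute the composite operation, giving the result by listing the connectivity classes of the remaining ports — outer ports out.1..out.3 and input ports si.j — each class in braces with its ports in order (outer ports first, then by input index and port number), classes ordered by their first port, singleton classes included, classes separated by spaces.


{out.1} {out.2} {out.3} {s1.1, s3.3} {s1.2} {s1.3} {s2.1, s2.2, s2.3, s3.1} {s3.2}

Two ports join when wires chain via w2-identified ports.
w1 over (s1, s3) gives {out.1, out.3} {out.2, s3.1} {s1.1, s3.3} {s1.2} {s1.3} {s3.2}, out.j being that stage's outer ports
w2 over (s2, s1, s3) gives {out.1} {out.2} {out.3} {s1.1, s3.3} {s1.2} {s1.3} {s2.1, s2.2, s2.3, s3.1} {s3.2}, out.j being that stage's outer ports


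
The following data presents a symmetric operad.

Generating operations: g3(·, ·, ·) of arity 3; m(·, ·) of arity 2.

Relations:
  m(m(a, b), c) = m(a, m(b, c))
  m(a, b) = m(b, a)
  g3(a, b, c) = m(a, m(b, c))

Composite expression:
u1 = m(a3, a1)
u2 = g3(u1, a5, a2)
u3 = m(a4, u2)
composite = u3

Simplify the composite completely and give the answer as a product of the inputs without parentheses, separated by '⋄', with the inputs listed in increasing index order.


a1 ⋄ a2 ⋄ a3 ⋄ a4 ⋄ a5

With m associative and commutative, the a-input set is all that matters.
m(a3, a1) unparenthesizes to a3 ⋄ a1
g3(m(a3, a1), a5, a2) unparenthesizes to a3 ⋄ a1 ⋄ a5 ⋄ a2
m(a4, g3(m(a3, a1), a5, a2)) unparenthesizes to a4 ⋄ a3 ⋄ a1 ⋄ a5 ⋄ a2
putting the inputs in ascending order: a1 ⋄ a2 ⋄ a3 ⋄ a4 ⋄ a5


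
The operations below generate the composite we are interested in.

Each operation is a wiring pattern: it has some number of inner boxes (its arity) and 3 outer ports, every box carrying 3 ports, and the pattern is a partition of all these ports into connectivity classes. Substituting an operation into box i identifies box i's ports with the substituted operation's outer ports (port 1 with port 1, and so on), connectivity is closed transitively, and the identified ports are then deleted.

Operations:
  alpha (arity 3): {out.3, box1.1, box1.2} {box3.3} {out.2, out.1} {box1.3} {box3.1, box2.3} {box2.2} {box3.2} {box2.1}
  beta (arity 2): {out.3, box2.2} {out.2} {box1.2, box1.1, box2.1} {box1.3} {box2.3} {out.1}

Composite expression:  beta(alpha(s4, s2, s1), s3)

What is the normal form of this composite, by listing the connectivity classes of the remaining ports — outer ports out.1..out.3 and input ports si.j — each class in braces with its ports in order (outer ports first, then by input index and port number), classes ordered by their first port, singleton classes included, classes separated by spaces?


{out.1} {out.2} {out.3, s3.2} {s1.1, s2.3} {s1.2} {s1.3} {s2.1} {s2.2} {s3.1} {s3.3} {s4.1, s4.2} {s4.3}

Substituting into beta glues patterns; closure does the rest.
after alpha, the pattern on (s4, s2, s1) reads {out.1, out.2} {out.3, s4.1, s4.2} {s1.1, s2.3} {s1.2} {s1.3} {s2.1} {s2.2} {s4.3} (out.j = its outer ports)
after beta, the pattern on (s4, s2, s1, s3) reads {out.1} {out.2} {out.3, s3.2} {s1.1, s2.3} {s1.2} {s1.3} {s2.1} {s2.2} {s3.1} {s3.3} {s4.1, s4.2} {s4.3} (out.j = its outer ports)


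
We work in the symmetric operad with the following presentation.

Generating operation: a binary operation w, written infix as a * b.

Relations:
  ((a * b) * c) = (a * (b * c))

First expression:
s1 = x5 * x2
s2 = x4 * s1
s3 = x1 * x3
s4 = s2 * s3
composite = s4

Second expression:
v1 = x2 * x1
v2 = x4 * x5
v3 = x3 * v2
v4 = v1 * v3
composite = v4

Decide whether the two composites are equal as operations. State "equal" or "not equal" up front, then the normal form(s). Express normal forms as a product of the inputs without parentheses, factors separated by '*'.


not equal; first: x4 * x5 * x2 * x1 * x3; second: x2 * x1 * x3 * x4 * x5

The first composite normalizes to x4 * x5 * x2 * x1 * x3
The second composite normalizes to x2 * x1 * x3 * x4 * x5
Distinct normal forms: not equal.


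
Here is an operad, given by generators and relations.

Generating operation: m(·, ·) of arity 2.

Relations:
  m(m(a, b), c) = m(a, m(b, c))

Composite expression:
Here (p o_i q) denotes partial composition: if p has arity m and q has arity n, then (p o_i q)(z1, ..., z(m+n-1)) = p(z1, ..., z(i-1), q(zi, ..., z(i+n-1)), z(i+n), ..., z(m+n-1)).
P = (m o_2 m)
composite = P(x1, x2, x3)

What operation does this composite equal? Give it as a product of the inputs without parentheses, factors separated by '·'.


Every regrouping of m is equal, so read the x-inputs in written order.
m(x2, x3) linearizes to x2 · x3
m(x1, m(x2, x3)) linearizes to x1 · x2 · x3

x1 · x2 · x3


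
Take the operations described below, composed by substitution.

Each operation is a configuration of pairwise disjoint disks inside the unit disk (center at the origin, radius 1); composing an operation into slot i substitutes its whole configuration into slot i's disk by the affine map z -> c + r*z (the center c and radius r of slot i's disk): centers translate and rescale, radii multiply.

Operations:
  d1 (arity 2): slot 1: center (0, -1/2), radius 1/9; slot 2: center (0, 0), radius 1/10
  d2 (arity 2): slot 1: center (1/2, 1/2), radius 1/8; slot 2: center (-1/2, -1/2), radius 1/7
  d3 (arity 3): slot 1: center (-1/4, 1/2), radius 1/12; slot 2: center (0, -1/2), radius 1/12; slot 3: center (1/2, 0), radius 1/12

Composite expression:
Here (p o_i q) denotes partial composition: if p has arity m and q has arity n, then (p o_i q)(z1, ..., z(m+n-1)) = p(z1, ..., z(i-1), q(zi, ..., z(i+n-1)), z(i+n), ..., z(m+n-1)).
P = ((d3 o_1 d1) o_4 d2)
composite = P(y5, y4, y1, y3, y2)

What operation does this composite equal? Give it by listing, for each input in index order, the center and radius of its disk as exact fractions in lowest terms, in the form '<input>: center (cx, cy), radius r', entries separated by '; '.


y1: center (0, -1/2), radius 1/12; y2: center (11/24, -1/24), radius 1/84; y3: center (13/24, 1/24), radius 1/96; y4: center (-1/4, 1/2), radius 1/120; y5: center (-1/4, 11/24), radius 1/108


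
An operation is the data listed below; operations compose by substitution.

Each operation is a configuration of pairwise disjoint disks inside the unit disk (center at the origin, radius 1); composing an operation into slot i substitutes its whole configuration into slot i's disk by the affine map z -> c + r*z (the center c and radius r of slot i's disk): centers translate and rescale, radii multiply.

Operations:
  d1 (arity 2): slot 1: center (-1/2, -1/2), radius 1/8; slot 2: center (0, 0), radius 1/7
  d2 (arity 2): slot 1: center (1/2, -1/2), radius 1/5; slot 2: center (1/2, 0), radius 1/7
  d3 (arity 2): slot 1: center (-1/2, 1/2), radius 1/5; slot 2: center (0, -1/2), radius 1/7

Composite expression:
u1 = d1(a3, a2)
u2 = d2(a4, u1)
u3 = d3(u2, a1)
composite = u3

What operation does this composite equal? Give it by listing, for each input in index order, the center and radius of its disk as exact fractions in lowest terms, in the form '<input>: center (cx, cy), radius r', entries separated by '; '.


a1: center (0, -1/2), radius 1/7; a2: center (-2/5, 1/2), radius 1/245; a3: center (-29/70, 17/35), radius 1/280; a4: center (-2/5, 2/5), radius 1/25

Only the slot chain above each a matters under d3; compose those maps.
a4: after 2 affine steps, its disk has center (-2/5, 2/5), radius 1/25
a3: after 3 affine steps, its disk has center (-29/70, 17/35), radius 1/280
a2: after 3 affine steps, its disk has center (-2/5, 1/2), radius 1/245
a1: after 1 affine step, its disk has center (0, -1/2), radius 1/7


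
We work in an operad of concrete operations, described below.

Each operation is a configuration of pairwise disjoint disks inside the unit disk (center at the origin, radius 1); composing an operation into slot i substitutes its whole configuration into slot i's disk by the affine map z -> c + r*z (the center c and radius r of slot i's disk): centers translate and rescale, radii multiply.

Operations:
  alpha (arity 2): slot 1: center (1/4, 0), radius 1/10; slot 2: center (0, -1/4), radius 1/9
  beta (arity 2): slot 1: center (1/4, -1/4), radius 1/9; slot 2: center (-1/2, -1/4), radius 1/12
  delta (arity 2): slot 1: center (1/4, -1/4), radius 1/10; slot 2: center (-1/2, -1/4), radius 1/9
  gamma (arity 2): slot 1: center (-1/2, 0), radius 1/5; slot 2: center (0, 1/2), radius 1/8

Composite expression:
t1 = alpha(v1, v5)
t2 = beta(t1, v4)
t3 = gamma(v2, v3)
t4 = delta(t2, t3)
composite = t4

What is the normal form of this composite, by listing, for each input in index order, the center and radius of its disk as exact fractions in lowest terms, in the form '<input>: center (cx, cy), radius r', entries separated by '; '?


Each v-disk chains the slot maps above it in delta; radii multiply.
v1 passes through 3 substitutions, ending at center (5/18, -11/40), radius 1/900
v5 passes through 3 substitutions, ending at center (11/40, -5/18), radius 1/810
v4 passes through 2 substitutions, ending at center (1/5, -11/40), radius 1/120
v2 passes through 2 substitutions, ending at center (-5/9, -1/4), radius 1/45
v3 passes through 2 substitutions, ending at center (-1/2, -7/36), radius 1/72

v1: center (5/18, -11/40), radius 1/900; v2: center (-5/9, -1/4), radius 1/45; v3: center (-1/2, -7/36), radius 1/72; v4: center (1/5, -11/40), radius 1/120; v5: center (11/40, -5/18), radius 1/810


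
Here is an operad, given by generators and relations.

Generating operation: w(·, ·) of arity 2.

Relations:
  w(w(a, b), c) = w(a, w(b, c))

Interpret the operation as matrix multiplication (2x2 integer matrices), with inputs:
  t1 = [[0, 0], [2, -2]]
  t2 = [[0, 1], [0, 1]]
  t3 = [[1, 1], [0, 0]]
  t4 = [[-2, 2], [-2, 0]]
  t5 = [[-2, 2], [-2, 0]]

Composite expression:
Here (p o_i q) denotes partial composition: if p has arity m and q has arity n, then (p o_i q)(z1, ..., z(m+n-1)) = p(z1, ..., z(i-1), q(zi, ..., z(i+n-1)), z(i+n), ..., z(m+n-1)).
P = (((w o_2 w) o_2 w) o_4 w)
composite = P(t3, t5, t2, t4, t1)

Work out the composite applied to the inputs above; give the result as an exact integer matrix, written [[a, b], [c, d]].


[[0, 0], [0, 0]]

w(t5, t2) = [[0, 0], [0, -2]]
w(t4, t1) = [[4, -4], [0, 0]]
w(w(t5, t2), w(t4, t1)) = [[0, 0], [0, 0]]
w(t3, w(w(t5, t2), w(t4, t1))) = [[0, 0], [0, 0]]


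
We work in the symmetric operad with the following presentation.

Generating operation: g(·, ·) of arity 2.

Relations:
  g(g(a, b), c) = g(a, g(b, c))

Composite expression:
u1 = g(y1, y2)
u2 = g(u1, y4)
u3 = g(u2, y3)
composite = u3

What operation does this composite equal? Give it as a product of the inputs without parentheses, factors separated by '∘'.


y1 ∘ y2 ∘ y4 ∘ y3


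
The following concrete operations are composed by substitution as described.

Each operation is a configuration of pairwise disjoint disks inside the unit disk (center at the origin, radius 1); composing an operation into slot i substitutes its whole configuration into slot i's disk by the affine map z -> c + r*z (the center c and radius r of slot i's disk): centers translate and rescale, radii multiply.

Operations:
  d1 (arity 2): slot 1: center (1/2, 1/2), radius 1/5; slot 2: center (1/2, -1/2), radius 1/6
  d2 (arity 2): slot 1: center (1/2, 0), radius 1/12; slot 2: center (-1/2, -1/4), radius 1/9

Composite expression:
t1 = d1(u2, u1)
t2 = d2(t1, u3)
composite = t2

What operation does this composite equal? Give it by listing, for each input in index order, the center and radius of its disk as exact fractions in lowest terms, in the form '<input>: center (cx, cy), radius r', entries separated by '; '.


Below d2, radii multiply path by path; the u-disk centers shift.
for u2, the 2-step affine chain lands on center (13/24, 1/24), radius 1/60
for u1, the 2-step affine chain lands on center (13/24, -1/24), radius 1/72
for u3, the 1-step affine chain lands on center (-1/2, -1/4), radius 1/9

u1: center (13/24, -1/24), radius 1/72; u2: center (13/24, 1/24), radius 1/60; u3: center (-1/2, -1/4), radius 1/9


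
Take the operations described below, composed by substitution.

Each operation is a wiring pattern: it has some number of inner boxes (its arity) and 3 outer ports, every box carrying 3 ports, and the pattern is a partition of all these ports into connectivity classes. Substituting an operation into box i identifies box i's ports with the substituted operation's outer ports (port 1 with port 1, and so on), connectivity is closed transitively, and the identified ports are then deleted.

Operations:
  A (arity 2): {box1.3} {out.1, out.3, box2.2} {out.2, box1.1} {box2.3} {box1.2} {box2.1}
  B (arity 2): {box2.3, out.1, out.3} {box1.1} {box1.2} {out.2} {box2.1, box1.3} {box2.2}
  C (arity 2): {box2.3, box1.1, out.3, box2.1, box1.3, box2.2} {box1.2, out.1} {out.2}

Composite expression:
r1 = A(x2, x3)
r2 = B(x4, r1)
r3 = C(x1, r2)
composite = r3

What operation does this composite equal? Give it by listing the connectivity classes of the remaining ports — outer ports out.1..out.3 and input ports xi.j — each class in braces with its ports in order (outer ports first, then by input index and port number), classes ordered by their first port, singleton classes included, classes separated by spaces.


{out.1, x1.2} {out.2} {out.3, x1.1, x1.3, x3.2, x4.3} {x2.1} {x2.2} {x2.3} {x3.1} {x3.3} {x4.1} {x4.2}

Treat the ports identified at C as solder joints: merge, then drop.
after A, the pattern on (x2, x3) reads {out.1, out.3, x3.2} {out.2, x2.1} {x2.2} {x2.3} {x3.1} {x3.3} (out.j = its outer ports)
after B, the pattern on (x4, x2, x3) reads {out.1, out.3, x3.2, x4.3} {out.2} {x2.1} {x2.2} {x2.3} {x3.1} {x3.3} {x4.1} {x4.2} (out.j = its outer ports)
after C, the pattern on (x1, x4, x2, x3) reads {out.1, x1.2} {out.2} {out.3, x1.1, x1.3, x3.2, x4.3} {x2.1} {x2.2} {x2.3} {x3.1} {x3.3} {x4.1} {x4.2} (out.j = its outer ports)


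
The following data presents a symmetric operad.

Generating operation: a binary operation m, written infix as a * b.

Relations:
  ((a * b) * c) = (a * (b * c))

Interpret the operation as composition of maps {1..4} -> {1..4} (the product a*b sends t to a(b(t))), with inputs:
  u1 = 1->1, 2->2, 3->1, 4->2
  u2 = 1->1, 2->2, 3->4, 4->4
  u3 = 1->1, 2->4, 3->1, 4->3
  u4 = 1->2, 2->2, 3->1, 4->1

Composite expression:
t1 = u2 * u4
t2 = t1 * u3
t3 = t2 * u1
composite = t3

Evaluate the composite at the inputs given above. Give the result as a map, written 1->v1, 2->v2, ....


1->2, 2->1, 3->2, 4->1

(u2 * u4) = 1->2, 2->2, 3->1, 4->1
((u2 * u4) * u3) = 1->2, 2->1, 3->2, 4->1
(((u2 * u4) * u3) * u1) = 1->2, 2->1, 3->2, 4->1


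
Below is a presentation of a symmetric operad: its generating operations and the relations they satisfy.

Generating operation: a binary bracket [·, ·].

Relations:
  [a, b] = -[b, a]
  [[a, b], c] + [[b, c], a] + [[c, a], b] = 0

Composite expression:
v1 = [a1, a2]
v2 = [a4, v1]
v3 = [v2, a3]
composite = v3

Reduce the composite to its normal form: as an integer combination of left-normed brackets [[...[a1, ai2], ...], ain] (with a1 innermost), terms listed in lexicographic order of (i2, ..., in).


-[[[a1, a2], a4], a3]

Skip Jacobi rewriting: expand, keep a1-initial words, read off terms.
Composite bracket: [[a4, [a1, a2]], a3]
Expanding via [a, b] = ab - ba: 8 signed words (2^3 = 8).
The a1-initial words carry the normal form:
  the word a1a2a4a3 carries sign -1 and contributes -[[[a1, a2], a4], a3]


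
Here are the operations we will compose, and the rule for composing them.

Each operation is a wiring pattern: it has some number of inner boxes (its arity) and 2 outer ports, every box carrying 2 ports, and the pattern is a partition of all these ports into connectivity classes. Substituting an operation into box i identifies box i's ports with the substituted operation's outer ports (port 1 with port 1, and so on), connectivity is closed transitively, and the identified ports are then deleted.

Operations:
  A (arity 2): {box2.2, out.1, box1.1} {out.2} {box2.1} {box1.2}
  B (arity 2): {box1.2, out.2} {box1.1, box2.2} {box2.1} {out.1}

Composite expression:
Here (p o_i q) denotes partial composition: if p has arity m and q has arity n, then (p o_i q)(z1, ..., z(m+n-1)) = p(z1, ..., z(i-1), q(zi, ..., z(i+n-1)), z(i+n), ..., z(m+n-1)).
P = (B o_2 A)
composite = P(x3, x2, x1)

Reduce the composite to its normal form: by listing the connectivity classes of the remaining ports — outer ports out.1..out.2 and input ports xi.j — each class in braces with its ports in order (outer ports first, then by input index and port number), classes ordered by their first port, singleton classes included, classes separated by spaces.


After gluing at B, chains via deleted ports link the x-ports.
A over (x2, x1) gives {out.1, x1.2, x2.1} {out.2} {x1.1} {x2.2}, out.j being that stage's outer ports
B over (x3, x2, x1) gives {out.1} {out.2, x3.2} {x1.1} {x1.2, x2.1} {x2.2} {x3.1}, out.j being that stage's outer ports

{out.1} {out.2, x3.2} {x1.1} {x1.2, x2.1} {x2.2} {x3.1}


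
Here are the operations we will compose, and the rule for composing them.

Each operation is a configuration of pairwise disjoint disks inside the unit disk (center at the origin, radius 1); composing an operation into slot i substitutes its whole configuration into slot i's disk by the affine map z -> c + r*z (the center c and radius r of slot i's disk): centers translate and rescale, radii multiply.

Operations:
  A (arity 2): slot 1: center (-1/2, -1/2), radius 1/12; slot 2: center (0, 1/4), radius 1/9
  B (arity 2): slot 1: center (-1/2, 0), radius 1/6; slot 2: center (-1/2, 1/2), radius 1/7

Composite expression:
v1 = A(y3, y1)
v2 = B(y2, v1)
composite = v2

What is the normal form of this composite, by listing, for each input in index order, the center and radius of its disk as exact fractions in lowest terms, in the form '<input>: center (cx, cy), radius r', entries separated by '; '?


y1: center (-1/2, 15/28), radius 1/63; y2: center (-1/2, 0), radius 1/6; y3: center (-4/7, 3/7), radius 1/84

Nesting under B composes maps z -> c + r*z down each y-path.
y2 passes through 1 substitution, ending at center (-1/2, 0), radius 1/6
y3 passes through 2 substitutions, ending at center (-4/7, 3/7), radius 1/84
y1 passes through 2 substitutions, ending at center (-1/2, 15/28), radius 1/63


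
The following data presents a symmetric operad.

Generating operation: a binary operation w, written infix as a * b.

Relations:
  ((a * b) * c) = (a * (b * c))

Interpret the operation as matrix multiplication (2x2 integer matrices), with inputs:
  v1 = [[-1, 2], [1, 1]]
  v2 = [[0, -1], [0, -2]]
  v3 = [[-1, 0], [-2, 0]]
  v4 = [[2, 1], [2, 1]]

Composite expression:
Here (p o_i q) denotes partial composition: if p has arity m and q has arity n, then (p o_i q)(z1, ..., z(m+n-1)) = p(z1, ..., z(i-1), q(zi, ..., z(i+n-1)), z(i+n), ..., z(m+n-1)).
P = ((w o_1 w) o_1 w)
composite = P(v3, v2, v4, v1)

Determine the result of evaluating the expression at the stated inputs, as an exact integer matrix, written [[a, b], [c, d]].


[[-1, 5], [-2, 10]]

(v3 * v2) = [[0, 1], [0, 2]]
((v3 * v2) * v4) = [[2, 1], [4, 2]]
(((v3 * v2) * v4) * v1) = [[-1, 5], [-2, 10]]


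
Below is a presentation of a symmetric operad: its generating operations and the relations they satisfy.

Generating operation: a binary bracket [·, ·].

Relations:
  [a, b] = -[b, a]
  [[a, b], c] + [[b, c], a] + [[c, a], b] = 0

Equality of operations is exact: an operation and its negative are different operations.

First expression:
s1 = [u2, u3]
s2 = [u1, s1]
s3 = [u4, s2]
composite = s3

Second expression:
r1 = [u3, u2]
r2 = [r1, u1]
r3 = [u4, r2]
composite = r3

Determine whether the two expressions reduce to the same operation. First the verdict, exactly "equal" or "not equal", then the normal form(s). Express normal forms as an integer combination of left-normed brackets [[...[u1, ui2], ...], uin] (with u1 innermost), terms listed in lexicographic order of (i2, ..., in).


equal; the common form is -[[[u1, u2], u3], u4] + [[[u1, u3], u2], u4]

The first expression, normalized: -[[[u1, u2], u3], u4] + [[[u1, u3], u2], u4]
The second expression, normalized: -[[[u1, u2], u3], u4] + [[[u1, u3], u2], u4]
The forms coincide; equal.


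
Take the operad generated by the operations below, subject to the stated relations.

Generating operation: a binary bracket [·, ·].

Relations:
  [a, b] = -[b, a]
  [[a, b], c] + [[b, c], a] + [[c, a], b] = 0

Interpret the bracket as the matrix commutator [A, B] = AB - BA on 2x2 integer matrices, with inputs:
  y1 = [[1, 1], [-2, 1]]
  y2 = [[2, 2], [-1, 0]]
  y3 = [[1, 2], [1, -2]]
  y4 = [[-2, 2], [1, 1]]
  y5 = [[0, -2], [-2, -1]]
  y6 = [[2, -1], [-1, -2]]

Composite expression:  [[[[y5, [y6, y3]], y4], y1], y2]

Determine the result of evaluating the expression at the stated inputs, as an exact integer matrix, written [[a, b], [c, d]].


[[-90, -1224], [-522, 90]]

[y6, y3] = [[1, 11], [-7, -1]]
[y5, [y6, y3]] = [[36, 15], [3, -36]]
[[y5, [y6, y3]], y4] = [[9, 189], [-81, -9]]
[[[y5, [y6, y3]], y4], y1] = [[-297, 18], [36, 297]]
[[[[y5, [y6, y3]], y4], y1], y2] = [[-90, -1224], [-522, 90]]


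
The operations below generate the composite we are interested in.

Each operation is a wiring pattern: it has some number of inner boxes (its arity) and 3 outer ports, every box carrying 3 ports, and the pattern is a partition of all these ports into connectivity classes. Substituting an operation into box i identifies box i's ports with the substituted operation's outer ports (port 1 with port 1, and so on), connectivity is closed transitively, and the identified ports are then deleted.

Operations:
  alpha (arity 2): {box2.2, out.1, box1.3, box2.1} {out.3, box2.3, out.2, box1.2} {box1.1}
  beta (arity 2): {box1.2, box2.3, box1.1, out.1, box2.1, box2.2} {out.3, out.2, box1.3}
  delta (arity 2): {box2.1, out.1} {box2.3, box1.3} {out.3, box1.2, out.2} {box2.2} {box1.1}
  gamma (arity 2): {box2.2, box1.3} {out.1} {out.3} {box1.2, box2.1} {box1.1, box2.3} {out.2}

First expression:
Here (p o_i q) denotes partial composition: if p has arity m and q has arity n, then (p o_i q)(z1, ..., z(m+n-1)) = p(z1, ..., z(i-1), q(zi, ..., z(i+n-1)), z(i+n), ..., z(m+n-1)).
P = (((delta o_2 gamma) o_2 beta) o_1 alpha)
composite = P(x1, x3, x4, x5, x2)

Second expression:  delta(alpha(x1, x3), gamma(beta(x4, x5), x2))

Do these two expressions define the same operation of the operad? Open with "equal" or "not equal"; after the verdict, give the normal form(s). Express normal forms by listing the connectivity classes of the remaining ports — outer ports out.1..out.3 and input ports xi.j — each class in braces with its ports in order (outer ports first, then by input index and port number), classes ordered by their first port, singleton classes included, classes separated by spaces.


equal; both compose to {out.1} {out.2, out.3, x1.2, x3.3} {x1.1} {x1.3, x3.1, x3.2} {x2.1, x2.2, x4.3} {x2.3, x4.1, x4.2, x5.1, x5.2, x5.3}

The first expression, normalized: {out.1} {out.2, out.3, x1.2, x3.3} {x1.1} {x1.3, x3.1, x3.2} {x2.1, x2.2, x4.3} {x2.3, x4.1, x4.2, x5.1, x5.2, x5.3}
The second expression, normalized: {out.1} {out.2, out.3, x1.2, x3.3} {x1.1} {x1.3, x3.1, x3.2} {x2.1, x2.2, x4.3} {x2.3, x4.1, x4.2, x5.1, x5.2, x5.3}
Both agree, so they are equal.


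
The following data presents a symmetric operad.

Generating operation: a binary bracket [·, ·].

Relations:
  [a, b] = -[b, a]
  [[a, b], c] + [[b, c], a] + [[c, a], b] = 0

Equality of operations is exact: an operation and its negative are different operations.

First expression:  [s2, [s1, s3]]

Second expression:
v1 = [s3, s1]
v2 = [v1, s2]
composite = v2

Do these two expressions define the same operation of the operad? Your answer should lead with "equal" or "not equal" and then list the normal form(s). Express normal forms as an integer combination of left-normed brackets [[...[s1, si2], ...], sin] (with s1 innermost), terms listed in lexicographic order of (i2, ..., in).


equal; both compose to -[[s1, s3], s2]


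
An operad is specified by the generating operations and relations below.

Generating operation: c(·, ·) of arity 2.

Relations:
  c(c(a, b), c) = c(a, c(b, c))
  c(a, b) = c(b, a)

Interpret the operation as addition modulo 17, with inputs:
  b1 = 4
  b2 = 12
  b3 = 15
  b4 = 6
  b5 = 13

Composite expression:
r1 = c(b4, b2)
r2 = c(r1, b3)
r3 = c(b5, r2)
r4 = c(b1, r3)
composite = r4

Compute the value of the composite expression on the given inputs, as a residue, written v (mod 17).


16 (mod 17)


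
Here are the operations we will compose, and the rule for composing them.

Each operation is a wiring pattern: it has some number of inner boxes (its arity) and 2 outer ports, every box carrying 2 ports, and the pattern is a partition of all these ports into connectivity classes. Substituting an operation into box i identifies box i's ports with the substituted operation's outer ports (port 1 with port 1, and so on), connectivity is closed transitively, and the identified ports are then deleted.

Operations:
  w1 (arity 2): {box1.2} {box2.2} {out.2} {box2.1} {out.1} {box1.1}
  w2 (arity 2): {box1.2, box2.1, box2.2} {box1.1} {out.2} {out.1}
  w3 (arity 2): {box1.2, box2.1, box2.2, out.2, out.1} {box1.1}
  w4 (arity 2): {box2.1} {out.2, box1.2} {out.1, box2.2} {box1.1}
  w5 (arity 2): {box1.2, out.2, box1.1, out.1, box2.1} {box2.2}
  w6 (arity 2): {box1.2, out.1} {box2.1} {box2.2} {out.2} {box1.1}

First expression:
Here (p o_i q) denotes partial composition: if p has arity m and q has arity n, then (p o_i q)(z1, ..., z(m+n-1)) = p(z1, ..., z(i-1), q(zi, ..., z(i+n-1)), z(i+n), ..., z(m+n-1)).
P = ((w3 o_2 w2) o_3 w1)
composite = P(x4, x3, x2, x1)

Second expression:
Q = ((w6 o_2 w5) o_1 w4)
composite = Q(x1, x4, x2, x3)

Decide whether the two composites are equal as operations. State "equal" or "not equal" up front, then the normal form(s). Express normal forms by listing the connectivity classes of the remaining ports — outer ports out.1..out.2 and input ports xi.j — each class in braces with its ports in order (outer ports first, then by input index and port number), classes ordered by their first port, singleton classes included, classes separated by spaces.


not equal — first {out.1, out.2, x4.2} {x1.1} {x1.2} {x2.1} {x2.2} {x3.1} {x3.2} {x4.1}, second {out.1, x1.2} {out.2} {x1.1} {x2.1, x2.2, x3.1} {x3.2} {x4.1} {x4.2}

The first expression, normalized: {out.1, out.2, x4.2} {x1.1} {x1.2} {x2.1} {x2.2} {x3.1} {x3.2} {x4.1}
The second expression, normalized: {out.1, x1.2} {out.2} {x1.1} {x2.1, x2.2, x3.1} {x3.2} {x4.1} {x4.2}
The forms do not match — not equal.


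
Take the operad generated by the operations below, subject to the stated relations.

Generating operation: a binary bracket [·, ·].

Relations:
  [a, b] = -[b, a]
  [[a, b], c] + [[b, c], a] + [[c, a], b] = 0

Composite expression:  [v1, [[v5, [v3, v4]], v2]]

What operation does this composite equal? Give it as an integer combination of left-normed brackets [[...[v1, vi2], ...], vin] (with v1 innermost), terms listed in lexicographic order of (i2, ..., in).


[[[[v1, v2], v3], v4], v5] - [[[[v1, v2], v4], v3], v5] - [[[[v1, v2], v5], v3], v4] + [[[[v1, v2], v5], v4], v3] - [[[[v1, v3], v4], v5], v2] + [[[[v1, v4], v3], v5], v2] + [[[[v1, v5], v3], v4], v2] - [[[[v1, v5], v4], v3], v2]


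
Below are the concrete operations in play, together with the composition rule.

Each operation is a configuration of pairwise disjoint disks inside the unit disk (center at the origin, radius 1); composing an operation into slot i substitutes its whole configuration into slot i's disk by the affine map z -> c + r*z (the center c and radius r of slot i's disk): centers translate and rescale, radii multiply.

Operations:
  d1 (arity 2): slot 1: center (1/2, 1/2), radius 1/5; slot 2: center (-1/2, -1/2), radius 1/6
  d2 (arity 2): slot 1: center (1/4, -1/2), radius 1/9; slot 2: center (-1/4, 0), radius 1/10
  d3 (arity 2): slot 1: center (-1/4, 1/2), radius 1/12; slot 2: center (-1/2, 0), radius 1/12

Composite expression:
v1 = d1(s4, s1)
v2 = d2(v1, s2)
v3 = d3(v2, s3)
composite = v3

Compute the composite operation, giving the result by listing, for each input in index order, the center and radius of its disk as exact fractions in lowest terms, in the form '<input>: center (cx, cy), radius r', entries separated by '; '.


s1: center (-101/432, 49/108), radius 1/648; s2: center (-13/48, 1/2), radius 1/120; s3: center (-1/2, 0), radius 1/12; s4: center (-97/432, 25/54), radius 1/540

Follow each s-input down from d3: c' goes to c + r*c', radius to r*r'.
s4: after 3 affine steps, its disk has center (-97/432, 25/54), radius 1/540
s1: after 3 affine steps, its disk has center (-101/432, 49/108), radius 1/648
s2: after 2 affine steps, its disk has center (-13/48, 1/2), radius 1/120
s3: after 1 affine step, its disk has center (-1/2, 0), radius 1/12


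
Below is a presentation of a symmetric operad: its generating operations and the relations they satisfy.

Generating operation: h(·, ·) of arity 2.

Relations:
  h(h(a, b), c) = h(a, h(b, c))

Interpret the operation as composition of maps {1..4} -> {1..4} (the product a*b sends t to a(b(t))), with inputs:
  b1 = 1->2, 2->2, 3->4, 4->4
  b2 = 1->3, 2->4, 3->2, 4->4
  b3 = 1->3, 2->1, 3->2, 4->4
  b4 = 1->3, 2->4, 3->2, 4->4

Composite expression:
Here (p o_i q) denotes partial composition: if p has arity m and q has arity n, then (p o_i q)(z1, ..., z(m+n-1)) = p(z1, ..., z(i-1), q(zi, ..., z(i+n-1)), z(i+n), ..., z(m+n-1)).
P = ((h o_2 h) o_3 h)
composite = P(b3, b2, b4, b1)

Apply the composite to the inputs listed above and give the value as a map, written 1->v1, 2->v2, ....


h(b4, b1) = 1->4, 2->4, 3->4, 4->4
h(b2, h(b4, b1)) = 1->4, 2->4, 3->4, 4->4
h(b3, h(b2, h(b4, b1))) = 1->4, 2->4, 3->4, 4->4

1->4, 2->4, 3->4, 4->4
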